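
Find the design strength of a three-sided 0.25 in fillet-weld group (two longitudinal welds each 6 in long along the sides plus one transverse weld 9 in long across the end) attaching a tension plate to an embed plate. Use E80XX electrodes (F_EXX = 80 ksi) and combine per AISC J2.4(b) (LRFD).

t_e = 0.707 × 0.25 = 0.1767 in.
R_nwl = 0.6 × 80 × 0.1767 × 12 = 101.8 kip (longitudinal, 2 welds).
R_nwt = 0.6 × 80 × 0.1767 × 9 = 76.36 kip (transverse, base value).
(i) R_nwl + R_nwt = 178.2 kip; (ii) 0.85 R_nwl + 1.5 R_nwt = 201.1 kip.
R_n = max = 201.1 kip [governs: (ii)]; φR_n = 150.8 kip.

φR_n ≈ 151 kip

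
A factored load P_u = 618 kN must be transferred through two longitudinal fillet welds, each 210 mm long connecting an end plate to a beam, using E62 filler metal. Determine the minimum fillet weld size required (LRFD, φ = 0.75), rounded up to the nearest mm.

w = 8 mm

E62XX → F_EXX = 620 MPa.
Total weld length L = 420 mm.
Required throat t_e = P_u / (φ × 0.6 F_EXX × L) = 618 / (0.75 × 0.6 × 620 × 420 × 10⁻³) = 5.274 mm.
Required leg w = t_e / 0.707 = 7.46 mm → use 8 mm.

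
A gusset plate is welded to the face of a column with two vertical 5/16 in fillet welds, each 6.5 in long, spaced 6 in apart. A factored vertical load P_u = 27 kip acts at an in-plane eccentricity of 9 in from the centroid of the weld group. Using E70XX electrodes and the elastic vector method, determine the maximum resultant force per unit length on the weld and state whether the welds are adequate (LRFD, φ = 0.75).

E70XX → F_EXX = 70 ksi.
Total weld length L_w = 13 in. Treat welds as unit-width lines.
Polar moment about centroid: J = 2[d³/12 + d(b/2)²] = 2[6.5³/12 + 6.5×3²] = 162.8 in³.
Direct shear f_v = P/L_w = 27 / 13 = 2.077 kip/in (vertical).
Torsion M = P·e = 27 × 9 = 243 kip·in.
Critical point at (x, y) = (3, 3.25) from centroid. f_tx = M·y/J = 4.852 kip/in; f_ty = M·x/J = 4.479 kip/in.
Resultant f_max = √[f_tx² + (f_v + f_ty)²] = √[4.852² + (2.077 + 4.479)²] = 8.156 kip/in.
Capacity per unit length: φr_n = 0.75 × 0.6 × 70 × (0.707 × 0.3125) = 6.96 kip/in.
8.156 > 6.96 → NOT adequate.

f_max ≈ 8.16 kip/in; NOT adequate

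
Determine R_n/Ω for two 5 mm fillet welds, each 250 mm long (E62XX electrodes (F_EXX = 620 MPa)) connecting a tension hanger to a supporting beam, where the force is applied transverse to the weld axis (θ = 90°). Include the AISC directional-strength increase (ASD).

R_n/Ω ≈ 493 kN

t_e = 0.707 × 5 = 3.535 mm; A_we = 3.535 × 500 = 1767 mm².
Directional factor: 1.0 + 0.5 sin^1.5(90°) = 1.5.
F_nw = 0.6 × 620 × 1.5 = 558 MPa.
R_n/Ω = (558 × 1767) / 2.0 × 10⁻³ = 493.1 kN.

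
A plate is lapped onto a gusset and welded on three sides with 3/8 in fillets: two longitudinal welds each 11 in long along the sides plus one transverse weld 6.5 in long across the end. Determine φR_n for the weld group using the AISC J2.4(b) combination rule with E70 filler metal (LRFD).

φR_n ≈ 238 kips

E70XX → F_EXX = 70 ksi.
t_e = 0.707 × 0.375 = 0.2651 in.
R_nwl = 0.6 × 70 × 0.2651 × 22 = 245 kips (longitudinal, 2 welds).
R_nwt = 0.6 × 70 × 0.2651 × 6.5 = 72.38 kips (transverse, base value).
(i) R_nwl + R_nwt = 317.4 kips; (ii) 0.85 R_nwl + 1.5 R_nwt = 316.8 kips.
R_n = max = 317.4 kips [governs: (i)]; φR_n = 238 kips.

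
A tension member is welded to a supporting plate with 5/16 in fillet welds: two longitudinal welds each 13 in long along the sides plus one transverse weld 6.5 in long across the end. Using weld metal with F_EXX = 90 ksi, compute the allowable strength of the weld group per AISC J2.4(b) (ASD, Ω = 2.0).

t_e = 0.707 × 0.3125 = 0.2209 in.
R_nwl = 0.6 × 90 × 0.2209 × 26 = 310.2 kip (longitudinal, 2 welds).
R_nwt = 0.6 × 90 × 0.2209 × 6.5 = 77.55 kip (transverse, base value).
(i) R_nwl + R_nwt = 387.7 kip; (ii) 0.85 R_nwl + 1.5 R_nwt = 380 kip.
R_n = max = 387.7 kip [governs: (i)]; R_n/Ω = 193.9 kip.

R_n/Ω ≈ 194 kip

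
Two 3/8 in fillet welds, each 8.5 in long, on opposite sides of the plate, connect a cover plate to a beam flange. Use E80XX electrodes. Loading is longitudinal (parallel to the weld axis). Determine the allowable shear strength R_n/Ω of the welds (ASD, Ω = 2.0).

R_n/Ω ≈ 108 kips

E80XX → F_EXX = 80 ksi.
Effective throat t_e = 0.707 × 0.375 = 0.2651 in.
Total length L = 17 in; A_we = 0.2651 × 17 = 4.507 in².
F_nw = 0.6 F_EXX = 0.6 × 80 = 48 ksi.
R_n = 48 × 4.507 = 216.3 kips; R_n/Ω = 216.3/2.0 = 108.2 kips.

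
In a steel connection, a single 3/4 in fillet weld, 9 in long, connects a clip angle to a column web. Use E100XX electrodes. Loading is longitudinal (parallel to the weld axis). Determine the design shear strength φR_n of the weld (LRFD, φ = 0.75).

φR_n ≈ 215 kips

E100XX → F_EXX = 100 ksi.
Effective throat t_e = 0.707 × 0.75 = 0.5302 in.
Total length L = 9 in; A_we = 0.5302 × 9 = 4.772 in².
F_nw = 0.6 F_EXX = 0.6 × 100 = 60 ksi.
φR_n = 0.75 × 60 × 4.772 = 214.8 kips.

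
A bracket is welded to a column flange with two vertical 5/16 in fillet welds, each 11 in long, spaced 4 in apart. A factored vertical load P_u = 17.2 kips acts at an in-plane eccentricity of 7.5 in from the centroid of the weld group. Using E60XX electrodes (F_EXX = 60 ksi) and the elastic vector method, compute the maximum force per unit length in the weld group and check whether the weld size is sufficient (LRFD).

Total weld length L_w = 22 in. Treat welds as unit-width lines.
Polar moment about centroid: J = 2[d³/12 + d(b/2)²] = 2[11³/12 + 11×2²] = 309.8 in³.
Direct shear f_v = P/L_w = 17.2 / 22 = 0.7818 kip/in (vertical).
Torsion M = P·e = 17.2 × 7.5 = 129 kip·in.
Critical point at (x, y) = (2, 5.5) from centroid. f_tx = M·y/J = 2.29 kip/in; f_ty = M·x/J = 0.8327 kip/in.
Resultant f_max = √[f_tx² + (f_v + f_ty)²] = √[2.29² + (0.7818 + 0.8327)²] = 2.802 kip/in.
Capacity per unit length: φr_n = 0.75 × 0.6 × 60 × (0.707 × 0.3125) = 5.965 kip/in.
2.802 ≤ 5.965 → adequate.

f_max ≈ 2.8 kip/in; adequate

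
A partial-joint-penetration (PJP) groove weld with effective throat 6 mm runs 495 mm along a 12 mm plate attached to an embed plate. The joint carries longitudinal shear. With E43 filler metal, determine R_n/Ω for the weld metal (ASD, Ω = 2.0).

E43XX → F_EXX = 430 MPa.
Effective throat (given) t_e = 6 mm.
A_we = 6 × 495 = 2970 mm².
F_nw = 0.6 F_EXX = 258 MPa.
R_n/Ω = (258 × 2970) / 2.0 × 10⁻³ = 383.1 kN.

R_n/Ω ≈ 383 kN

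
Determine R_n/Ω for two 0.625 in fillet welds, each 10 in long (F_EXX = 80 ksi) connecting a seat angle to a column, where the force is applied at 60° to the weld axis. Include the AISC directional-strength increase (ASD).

R_n/Ω ≈ 298 kips

t_e = 0.707 × 0.625 = 0.4419 in; A_we = 0.4419 × 20 = 8.837 in².
Directional factor: 1.0 + 0.5 sin^1.5(60°) = 1.403.
F_nw = 0.6 × 80 × 1.403 = 67.34 ksi.
R_n/Ω = (67.34 × 8.837) / 2.0 = 297.6 kips.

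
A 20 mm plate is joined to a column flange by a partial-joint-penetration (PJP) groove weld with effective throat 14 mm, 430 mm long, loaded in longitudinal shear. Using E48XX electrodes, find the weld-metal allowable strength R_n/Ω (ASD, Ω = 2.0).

R_n/Ω ≈ 867 kN

E48XX → F_EXX = 480 MPa.
Effective throat (given) t_e = 14 mm.
A_we = 14 × 430 = 6020 mm².
F_nw = 0.6 F_EXX = 288 MPa.
R_n/Ω = (288 × 6020) / 2.0 × 10⁻³ = 866.9 kN.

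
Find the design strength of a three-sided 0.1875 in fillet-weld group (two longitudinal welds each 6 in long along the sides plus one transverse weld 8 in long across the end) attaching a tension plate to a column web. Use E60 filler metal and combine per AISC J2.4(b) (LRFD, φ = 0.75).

φR_n ≈ 79.5 kips

E60XX → F_EXX = 60 ksi.
t_e = 0.707 × 0.1875 = 0.1326 in.
R_nwl = 0.6 × 60 × 0.1326 × 12 = 57.27 kips (longitudinal, 2 welds).
R_nwt = 0.6 × 60 × 0.1326 × 8 = 38.18 kips (transverse, base value).
(i) R_nwl + R_nwt = 95.44 kips; (ii) 0.85 R_nwl + 1.5 R_nwt = 105.9 kips.
R_n = max = 105.9 kips [governs: (ii)]; φR_n = 79.46 kips.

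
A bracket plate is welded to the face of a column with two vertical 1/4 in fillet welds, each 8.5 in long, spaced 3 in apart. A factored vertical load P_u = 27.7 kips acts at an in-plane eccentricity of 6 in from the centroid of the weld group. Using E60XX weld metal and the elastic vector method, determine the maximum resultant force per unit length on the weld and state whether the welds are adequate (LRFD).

f_max ≈ 6.07 kip/in; NOT adequate

E60XX → F_EXX = 60 ksi.
Total weld length L_w = 17 in. Treat welds as unit-width lines.
Polar moment about centroid: J = 2[d³/12 + d(b/2)²] = 2[8.5³/12 + 8.5×1.5²] = 140.6 in³.
Direct shear f_v = P/L_w = 27.7 / 17 = 1.629 kip/in (vertical).
Torsion M = P·e = 27.7 × 6 = 166.2 kip·in.
Critical point at (x, y) = (1.5, 4.25) from centroid. f_tx = M·y/J = 5.024 kip/in; f_ty = M·x/J = 1.773 kip/in.
Resultant f_max = √[f_tx² + (f_v + f_ty)²] = √[5.024² + (1.629 + 1.773)²] = 6.067 kip/in.
Capacity per unit length: φr_n = 0.75 × 0.6 × 60 × (0.707 × 0.25) = 4.772 kip/in.
6.067 > 4.772 → NOT adequate.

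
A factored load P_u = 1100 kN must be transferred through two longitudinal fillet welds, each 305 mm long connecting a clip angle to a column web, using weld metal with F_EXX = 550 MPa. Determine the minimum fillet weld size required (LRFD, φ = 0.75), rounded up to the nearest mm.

w = 11 mm

Total weld length L = 610 mm.
Required throat t_e = P_u / (φ × 0.6 F_EXX × L) = 1100 / (0.75 × 0.6 × 550 × 610 × 10⁻³) = 7.286 mm.
Required leg w = t_e / 0.707 = 10.31 mm → use 11 mm.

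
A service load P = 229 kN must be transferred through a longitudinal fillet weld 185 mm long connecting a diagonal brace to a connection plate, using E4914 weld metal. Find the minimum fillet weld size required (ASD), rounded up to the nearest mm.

w = 12 mm

E49XX → F_EXX = 490 MPa.
Total weld length L = 185 mm.
Required throat t_e = P × Ω / (0.6 F_EXX × L) = 229 × 2.0 / (0.6 × 490 × 185 × 10⁻³) = 8.421 mm.
Required leg w = t_e / 0.707 = 11.91 mm → use 12 mm.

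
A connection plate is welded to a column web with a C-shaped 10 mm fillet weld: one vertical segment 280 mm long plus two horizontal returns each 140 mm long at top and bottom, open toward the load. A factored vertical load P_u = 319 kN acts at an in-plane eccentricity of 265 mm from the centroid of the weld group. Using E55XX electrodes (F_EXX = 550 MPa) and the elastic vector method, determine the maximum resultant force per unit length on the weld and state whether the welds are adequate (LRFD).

f_max ≈ 2140 N/mm; NOT adequate

Total weld length L_w = 560 mm. Treat welds as unit-width lines.
Centroid: x̄ = 2×140×70 / 560 = 35 mm from the vertical weld.
Polar moment about centroid: J = I_x + I_y = [280³/12 + 2×140×140²] + [280×35² + 2(140³/12 + 140×35²)] = 8461000 mm³.
Direct shear f_v = P/L_w = 319×10³ / 560 = 569.6 N/mm (vertical).
Torsion M = P·e = 319×10³ × 265 = 84535000 N·mm.
Critical point at (x, y) = (105, 140) from centroid. f_tx = M·y/J = 1399 N/mm; f_ty = M·x/J = 1049 N/mm.
Resultant f_max = √[f_tx² + (f_v + f_ty)²] = √[1399² + (569.6 + 1049)²] = 2139 N/mm.
Capacity per unit length: φr_n = 0.75 × 0.6 × 550 × (0.707 × 10) = 1750 N/mm.
2139 > 1750 → NOT adequate.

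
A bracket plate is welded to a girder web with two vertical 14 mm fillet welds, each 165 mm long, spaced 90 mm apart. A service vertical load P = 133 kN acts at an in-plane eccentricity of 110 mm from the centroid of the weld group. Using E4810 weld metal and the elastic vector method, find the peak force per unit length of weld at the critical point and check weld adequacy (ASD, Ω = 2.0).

f_max ≈ 1220 N/mm; adequate

E48XX → F_EXX = 480 MPa.
Total weld length L_w = 330 mm. Treat welds as unit-width lines.
Polar moment about centroid: J = 2[d³/12 + d(b/2)²] = 2[165³/12 + 165×45²] = 1417000 mm³.
Direct shear f_v = P/L_w = 133×10³ / 330 = 403 N/mm (vertical).
Torsion M = P·e = 133×10³ × 110 = 14630000 N·mm.
Critical point at (x, y) = (45, 82.5) from centroid. f_tx = M·y/J = 851.8 N/mm; f_ty = M·x/J = 464.6 N/mm.
Resultant f_max = √[f_tx² + (f_v + f_ty)²] = √[851.8² + (403 + 464.6)²] = 1216 N/mm.
Capacity per unit length: r_n/Ω = (1/2.0) × 0.6 × 480 × (0.707 × 14) = 1425 N/mm.
1216 ≤ 1425 → adequate.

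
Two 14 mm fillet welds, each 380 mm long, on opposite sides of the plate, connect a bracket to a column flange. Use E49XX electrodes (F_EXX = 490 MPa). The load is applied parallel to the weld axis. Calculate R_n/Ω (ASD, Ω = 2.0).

Effective throat t_e = 0.707 × 14 = 9.898 mm.
Total length L = 760 mm; A_we = 9.898 × 760 = 7522 mm².
F_nw = 0.6 F_EXX = 0.6 × 490 = 294 MPa.
R_n = 294 × 7522 × 10⁻³ = 2212 kN; R_n/Ω = 2212/2.0 = 1106 kN.

R_n/Ω ≈ 1110 kN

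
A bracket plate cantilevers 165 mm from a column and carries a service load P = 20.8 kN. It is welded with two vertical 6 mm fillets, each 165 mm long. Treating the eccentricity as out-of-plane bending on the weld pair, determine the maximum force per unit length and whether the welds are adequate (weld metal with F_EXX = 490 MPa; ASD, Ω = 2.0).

f_max ≈ 383 N/mm; adequate

L_w = 2 × 165 = 330 mm; section modulus (unit throat) S = 2 × L²/6 = 9075 mm².
Direct shear f_v = P/L_w = 20.8×10³/330 = 63.03 N/mm.
Moment M = P × e = 20.8×10³ × 165 = 3432000 N·mm; bending f_b = M/S = 378.2 N/mm.
f_max = √(f_v² + f_b²) = √(63.03² + 378.2²) = 383.4 N/mm.
r_n/Ω = (1/2.0) × 0.6 × 490 × (0.707 × 6) = 623.6 N/mm → adequate.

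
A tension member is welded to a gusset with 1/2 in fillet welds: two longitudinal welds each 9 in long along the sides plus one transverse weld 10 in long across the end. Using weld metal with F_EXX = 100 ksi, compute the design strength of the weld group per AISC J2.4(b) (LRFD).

φR_n ≈ 482 kips

t_e = 0.707 × 0.5 = 0.3535 in.
R_nwl = 0.6 × 100 × 0.3535 × 18 = 381.8 kips (longitudinal, 2 welds).
R_nwt = 0.6 × 100 × 0.3535 × 10 = 212.1 kips (transverse, base value).
(i) R_nwl + R_nwt = 593.9 kips; (ii) 0.85 R_nwl + 1.5 R_nwt = 642.7 kips.
R_n = max = 642.7 kips [governs: (ii)]; φR_n = 482 kips.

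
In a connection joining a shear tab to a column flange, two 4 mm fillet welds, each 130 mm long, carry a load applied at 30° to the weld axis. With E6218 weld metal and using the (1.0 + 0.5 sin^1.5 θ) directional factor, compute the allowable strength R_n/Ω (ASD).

R_n/Ω ≈ 161 kN

E62XX → F_EXX = 620 MPa.
t_e = 0.707 × 4 = 2.828 mm; A_we = 2.828 × 260 = 735.3 mm².
Directional factor: 1.0 + 0.5 sin^1.5(30°) = 1.177.
F_nw = 0.6 × 620 × 1.177 = 437.8 MPa.
R_n/Ω = (437.8 × 735.3) / 2.0 × 10⁻³ = 160.9 kN.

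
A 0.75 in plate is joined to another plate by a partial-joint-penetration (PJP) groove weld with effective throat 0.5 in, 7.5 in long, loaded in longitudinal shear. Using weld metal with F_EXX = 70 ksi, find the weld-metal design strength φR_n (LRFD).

φR_n ≈ 118 kips

Effective throat (given) t_e = 0.5 in.
A_we = 0.5 × 7.5 = 3.75 in².
F_nw = 0.6 F_EXX = 42 ksi.
φR_n = 0.75 × 42 × 3.75 = 118.1 kips.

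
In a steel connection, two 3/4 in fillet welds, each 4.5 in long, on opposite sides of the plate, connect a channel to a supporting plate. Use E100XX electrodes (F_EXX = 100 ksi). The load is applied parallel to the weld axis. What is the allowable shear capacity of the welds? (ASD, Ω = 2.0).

R_n/Ω ≈ 143 kip

Effective throat t_e = 0.707 × 0.75 = 0.5302 in.
Total length L = 9 in; A_we = 0.5302 × 9 = 4.772 in².
F_nw = 0.6 F_EXX = 0.6 × 100 = 60 ksi.
R_n = 60 × 4.772 = 286.3 kip; R_n/Ω = 286.3/2.0 = 143.2 kip.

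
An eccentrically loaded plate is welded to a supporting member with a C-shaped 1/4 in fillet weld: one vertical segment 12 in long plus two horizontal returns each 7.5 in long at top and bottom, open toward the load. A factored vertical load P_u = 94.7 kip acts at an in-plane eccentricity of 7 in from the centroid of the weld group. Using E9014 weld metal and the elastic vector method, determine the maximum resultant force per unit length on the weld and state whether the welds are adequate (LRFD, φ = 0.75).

E90XX → F_EXX = 90 ksi.
Total weld length L_w = 27 in. Treat welds as unit-width lines.
Centroid: x̄ = 2×7.5×3.75 / 27 = 2.083 in from the vertical weld.
Polar moment about centroid: J = I_x + I_y = [12³/12 + 2×7.5×6²] + [12×2.083² + 2(7.5³/12 + 7.5×1.667²)] = 848.1 in³.
Direct shear f_v = P/L_w = 94.7 / 27 = 3.507 kip/in (vertical).
Torsion M = P·e = 94.7 × 7 = 662.9 kip·in.
Critical point at (x, y) = (5.417, 6) from centroid. f_tx = M·y/J = 4.69 kip/in; f_ty = M·x/J = 4.234 kip/in.
Resultant f_max = √[f_tx² + (f_v + f_ty)²] = √[4.69² + (3.507 + 4.234)²] = 9.051 kip/in.
Capacity per unit length: φr_n = 0.75 × 0.6 × 90 × (0.707 × 0.25) = 7.158 kip/in.
9.051 > 7.158 → NOT adequate.

f_max ≈ 9.05 kip/in; NOT adequate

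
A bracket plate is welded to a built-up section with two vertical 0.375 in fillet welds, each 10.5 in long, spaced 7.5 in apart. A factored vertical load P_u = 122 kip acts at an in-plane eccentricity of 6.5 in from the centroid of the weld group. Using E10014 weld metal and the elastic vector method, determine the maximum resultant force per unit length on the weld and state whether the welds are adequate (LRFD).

f_max ≈ 14.6 kip/in; NOT adequate

E100XX → F_EXX = 100 ksi.
Total weld length L_w = 21 in. Treat welds as unit-width lines.
Polar moment about centroid: J = 2[d³/12 + d(b/2)²] = 2[10.5³/12 + 10.5×3.75²] = 488.2 in³.
Direct shear f_v = P/L_w = 122 / 21 = 5.81 kip/in (vertical).
Torsion M = P·e = 122 × 6.5 = 793 kip·in.
Critical point at (x, y) = (3.75, 5.25) from centroid. f_tx = M·y/J = 8.527 kip/in; f_ty = M·x/J = 6.091 kip/in.
Resultant f_max = √[f_tx² + (f_v + f_ty)²] = √[8.527² + (5.81 + 6.091)²] = 14.64 kip/in.
Capacity per unit length: φr_n = 0.75 × 0.6 × 100 × (0.707 × 0.375) = 11.93 kip/in.
14.64 > 11.93 → NOT adequate.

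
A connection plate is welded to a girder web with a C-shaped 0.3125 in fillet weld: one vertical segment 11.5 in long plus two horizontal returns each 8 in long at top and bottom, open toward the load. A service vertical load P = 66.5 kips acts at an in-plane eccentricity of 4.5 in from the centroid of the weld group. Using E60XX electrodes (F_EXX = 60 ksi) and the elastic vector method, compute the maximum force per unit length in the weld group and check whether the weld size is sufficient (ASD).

f_max ≈ 4.86 kip/in; NOT adequate

Total weld length L_w = 27.5 in. Treat welds as unit-width lines.
Centroid: x̄ = 2×8×4 / 27.5 = 2.327 in from the vertical weld.
Polar moment about centroid: J = I_x + I_y = [11.5³/12 + 2×8×5.75²] + [11.5×2.327² + 2(8³/12 + 8×1.673²)] = 848.1 in³.
Direct shear f_v = P/L_w = 66.5 / 27.5 = 2.418 kip/in (vertical).
Torsion M = P·e = 66.5 × 4.5 = 299.25 kip·in.
Critical point at (x, y) = (5.673, 5.75) from centroid. f_tx = M·y/J = 2.029 kip/in; f_ty = M·x/J = 2.002 kip/in.
Resultant f_max = √[f_tx² + (f_v + f_ty)²] = √[2.029² + (2.418 + 2.002)²] = 4.863 kip/in.
Capacity per unit length: r_n/Ω = (1/2.0) × 0.6 × 60 × (0.707 × 0.3125) = 3.977 kip/in.
4.863 > 3.977 → NOT adequate.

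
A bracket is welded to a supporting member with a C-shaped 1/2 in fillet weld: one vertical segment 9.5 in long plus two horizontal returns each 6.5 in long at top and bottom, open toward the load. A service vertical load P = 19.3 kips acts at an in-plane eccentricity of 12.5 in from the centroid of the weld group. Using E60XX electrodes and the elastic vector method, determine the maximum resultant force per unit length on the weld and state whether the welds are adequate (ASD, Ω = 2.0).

f_max ≈ 4.06 kip/in; adequate

E60XX → F_EXX = 60 ksi.
Total weld length L_w = 22.5 in. Treat welds as unit-width lines.
Centroid: x̄ = 2×6.5×3.25 / 22.5 = 1.878 in from the vertical weld.
Polar moment about centroid: J = I_x + I_y = [9.5³/12 + 2×6.5×4.75²] + [9.5×1.878² + 2(6.5³/12 + 6.5×1.372²)] = 468.5 in³.
Direct shear f_v = P/L_w = 19.3 / 22.5 = 0.8578 kip/in (vertical).
Torsion M = P·e = 19.3 × 12.5 = 241.25 kip·in.
Critical point at (x, y) = (4.622, 4.75) from centroid. f_tx = M·y/J = 2.446 kip/in; f_ty = M·x/J = 2.38 kip/in.
Resultant f_max = √[f_tx² + (f_v + f_ty)²] = √[2.446² + (0.8578 + 2.38)²] = 4.058 kip/in.
Capacity per unit length: r_n/Ω = (1/2.0) × 0.6 × 60 × (0.707 × 0.5) = 6.363 kip/in.
4.058 ≤ 6.363 → adequate.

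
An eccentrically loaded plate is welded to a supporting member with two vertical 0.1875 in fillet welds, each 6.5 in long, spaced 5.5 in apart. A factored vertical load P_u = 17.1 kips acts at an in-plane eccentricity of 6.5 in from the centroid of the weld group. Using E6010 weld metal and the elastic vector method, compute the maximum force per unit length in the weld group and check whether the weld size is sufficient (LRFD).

E60XX → F_EXX = 60 ksi.
Total weld length L_w = 13 in. Treat welds as unit-width lines.
Polar moment about centroid: J = 2[d³/12 + d(b/2)²] = 2[6.5³/12 + 6.5×2.75²] = 144.1 in³.
Direct shear f_v = P/L_w = 17.1 / 13 = 1.315 kip/in (vertical).
Torsion M = P·e = 17.1 × 6.5 = 111.15 kip·in.
Critical point at (x, y) = (2.75, 3.25) from centroid. f_tx = M·y/J = 2.507 kip/in; f_ty = M·x/J = 2.121 kip/in.
Resultant f_max = √[f_tx² + (f_v + f_ty)²] = √[2.507² + (1.315 + 2.121)²] = 4.254 kip/in.
Capacity per unit length: φr_n = 0.75 × 0.6 × 60 × (0.707 × 0.1875) = 3.579 kip/in.
4.254 > 3.579 → NOT adequate.

f_max ≈ 4.25 kip/in; NOT adequate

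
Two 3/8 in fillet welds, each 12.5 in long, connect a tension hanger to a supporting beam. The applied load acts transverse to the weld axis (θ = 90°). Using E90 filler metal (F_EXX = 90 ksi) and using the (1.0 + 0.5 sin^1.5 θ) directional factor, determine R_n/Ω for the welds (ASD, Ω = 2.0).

R_n/Ω ≈ 268 kip

t_e = 0.707 × 0.375 = 0.2651 in; A_we = 0.2651 × 25 = 6.628 in².
Directional factor: 1.0 + 0.5 sin^1.5(90°) = 1.5.
F_nw = 0.6 × 90 × 1.5 = 81 ksi.
R_n/Ω = (81 × 6.628) / 2.0 = 268.4 kip.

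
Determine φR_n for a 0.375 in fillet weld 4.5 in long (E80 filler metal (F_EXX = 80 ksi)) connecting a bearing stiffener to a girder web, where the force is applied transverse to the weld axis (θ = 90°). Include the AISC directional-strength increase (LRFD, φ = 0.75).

t_e = 0.707 × 0.375 = 0.2651 in; A_we = 0.2651 × 4.5 = 1.193 in².
Directional factor: 1.0 + 0.5 sin^1.5(90°) = 1.5.
F_nw = 0.6 × 80 × 1.5 = 72 ksi.
φR_n = 0.75 × 72 × 1.193 = 64.43 kips.

φR_n ≈ 64.4 kips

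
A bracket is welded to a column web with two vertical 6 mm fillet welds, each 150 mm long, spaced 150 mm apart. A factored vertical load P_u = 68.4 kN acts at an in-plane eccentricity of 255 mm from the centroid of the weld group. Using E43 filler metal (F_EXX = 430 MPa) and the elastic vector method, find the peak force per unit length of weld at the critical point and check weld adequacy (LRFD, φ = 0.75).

Total weld length L_w = 300 mm. Treat welds as unit-width lines.
Polar moment about centroid: J = 2[d³/12 + d(b/2)²] = 2[150³/12 + 150×75²] = 2250000 mm³.
Direct shear f_v = P/L_w = 68.4×10³ / 300 = 228 N/mm (vertical).
Torsion M = P·e = 68.4×10³ × 255 = 17442000 N·mm.
Critical point at (x, y) = (75, 75) from centroid. f_tx = M·y/J = 581.4 N/mm; f_ty = M·x/J = 581.4 N/mm.
Resultant f_max = √[f_tx² + (f_v + f_ty)²] = √[581.4² + (228 + 581.4)²] = 996.6 N/mm.
Capacity per unit length: φr_n = 0.75 × 0.6 × 430 × (0.707 × 6) = 820.8 N/mm.
996.6 > 820.8 → NOT adequate.

f_max ≈ 997 N/mm; NOT adequate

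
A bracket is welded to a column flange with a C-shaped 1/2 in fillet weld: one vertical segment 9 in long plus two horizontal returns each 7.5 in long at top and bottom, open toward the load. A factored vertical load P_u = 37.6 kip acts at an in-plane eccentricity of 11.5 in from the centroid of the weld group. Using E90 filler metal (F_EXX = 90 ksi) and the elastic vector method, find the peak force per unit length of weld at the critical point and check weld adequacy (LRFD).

f_max ≈ 7.01 kip/in; adequate

Total weld length L_w = 24 in. Treat welds as unit-width lines.
Centroid: x̄ = 2×7.5×3.75 / 24 = 2.344 in from the vertical weld.
Polar moment about centroid: J = I_x + I_y = [9³/12 + 2×7.5×4.5²] + [9×2.344² + 2(7.5³/12 + 7.5×1.406²)] = 513.9 in³.
Direct shear f_v = P/L_w = 37.6 / 24 = 1.567 kip/in (vertical).
Torsion M = P·e = 37.6 × 11.5 = 432.4 kip·in.
Critical point at (x, y) = (5.156, 4.5) from centroid. f_tx = M·y/J = 3.786 kip/in; f_ty = M·x/J = 4.338 kip/in.
Resultant f_max = √[f_tx² + (f_v + f_ty)²] = √[3.786² + (1.567 + 4.338)²] = 7.015 kip/in.
Capacity per unit length: φr_n = 0.75 × 0.6 × 90 × (0.707 × 0.5) = 14.32 kip/in.
7.015 ≤ 14.32 → adequate.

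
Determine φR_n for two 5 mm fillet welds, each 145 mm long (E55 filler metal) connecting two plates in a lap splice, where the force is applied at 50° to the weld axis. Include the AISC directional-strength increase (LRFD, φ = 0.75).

E55XX → F_EXX = 550 MPa.
t_e = 0.707 × 5 = 3.535 mm; A_we = 3.535 × 290 = 1025 mm².
Directional factor: 1.0 + 0.5 sin^1.5(50°) = 1.335.
F_nw = 0.6 × 550 × 1.335 = 440.6 MPa.
φR_n = 0.75 × 440.6 × 1025 × 10⁻³ = 338.8 kN.

φR_n ≈ 339 kN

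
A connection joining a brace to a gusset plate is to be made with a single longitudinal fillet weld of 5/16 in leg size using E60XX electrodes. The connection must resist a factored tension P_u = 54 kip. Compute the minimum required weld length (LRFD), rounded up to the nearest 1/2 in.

L = 9.5 in

E60XX → F_EXX = 60 ksi.
Throat t_e = 0.707 × 0.3125 = 0.2209 in.
φr_n = 0.75 × 0.6 × 60 × 0.2209 = 5.965 kip/in.
L_req = P_u / φr_n = 54 / 5.965 = 9.052 in total.
Round up → use L = 9.5 in.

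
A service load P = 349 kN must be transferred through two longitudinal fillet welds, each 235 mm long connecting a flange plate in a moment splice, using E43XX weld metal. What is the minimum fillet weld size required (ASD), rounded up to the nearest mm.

w = 9 mm

E43XX → F_EXX = 430 MPa.
Total weld length L = 470 mm.
Required throat t_e = P × Ω / (0.6 F_EXX × L) = 349 × 2.0 / (0.6 × 430 × 470 × 10⁻³) = 5.756 mm.
Required leg w = t_e / 0.707 = 8.142 mm → use 9 mm.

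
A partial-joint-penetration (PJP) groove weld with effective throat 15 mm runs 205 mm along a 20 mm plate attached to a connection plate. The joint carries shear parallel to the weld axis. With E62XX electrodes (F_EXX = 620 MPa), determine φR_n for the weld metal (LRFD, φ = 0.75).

φR_n ≈ 858 kN

Effective throat (given) t_e = 15 mm.
A_we = 15 × 205 = 3075 mm².
F_nw = 0.6 F_EXX = 372 MPa.
φR_n = 0.75 × 372 × 3075 × 10⁻³ = 857.9 kN.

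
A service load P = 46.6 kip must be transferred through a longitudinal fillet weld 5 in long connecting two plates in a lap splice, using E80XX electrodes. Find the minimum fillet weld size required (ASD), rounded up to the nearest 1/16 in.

E80XX → F_EXX = 80 ksi.
Total weld length L = 5 in.
Required throat t_e = P × Ω / (0.6 F_EXX × L) = 46.6 × 2.0 / (0.6 × 80 × 5) = 0.3883 in.
Required leg w = t_e / 0.707 = 0.5493 in → use 9/16 in.

w = 9/16 in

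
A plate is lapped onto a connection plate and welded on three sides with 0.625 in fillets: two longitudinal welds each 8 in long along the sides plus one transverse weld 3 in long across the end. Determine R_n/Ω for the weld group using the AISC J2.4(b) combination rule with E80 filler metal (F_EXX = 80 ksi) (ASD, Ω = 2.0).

R_n/Ω ≈ 201 kip

t_e = 0.707 × 0.625 = 0.4419 in.
R_nwl = 0.6 × 80 × 0.4419 × 16 = 339.4 kip (longitudinal, 2 welds).
R_nwt = 0.6 × 80 × 0.4419 × 3 = 63.63 kip (transverse, base value).
(i) R_nwl + R_nwt = 403 kip; (ii) 0.85 R_nwl + 1.5 R_nwt = 383.9 kip.
R_n = max = 403 kip [governs: (i)]; R_n/Ω = 201.5 kip.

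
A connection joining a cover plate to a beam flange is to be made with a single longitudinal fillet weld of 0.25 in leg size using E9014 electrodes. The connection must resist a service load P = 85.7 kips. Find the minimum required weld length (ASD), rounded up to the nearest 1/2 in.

E90XX → F_EXX = 90 ksi.
Throat t_e = 0.707 × 0.25 = 0.1767 in.
r_n/Ω = (0.6 × 90 × 0.1767) / 2.0 = 4.772 kip/in.
L_req = P / (r_n/Ω) = 85.7 / 4.772 = 17.96 in total.
Round up → use L = 18 in.

L = 18 in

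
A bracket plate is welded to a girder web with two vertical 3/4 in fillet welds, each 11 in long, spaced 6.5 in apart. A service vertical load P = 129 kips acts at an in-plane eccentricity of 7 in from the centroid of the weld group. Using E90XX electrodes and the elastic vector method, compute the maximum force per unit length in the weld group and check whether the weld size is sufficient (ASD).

f_max ≈ 16.5 kip/in; NOT adequate

E90XX → F_EXX = 90 ksi.
Total weld length L_w = 22 in. Treat welds as unit-width lines.
Polar moment about centroid: J = 2[d³/12 + d(b/2)²] = 2[11³/12 + 11×3.25²] = 454.2 in³.
Direct shear f_v = P/L_w = 129 / 22 = 5.864 kip/in (vertical).
Torsion M = P·e = 129 × 7 = 903 kip·in.
Critical point at (x, y) = (3.25, 5.5) from centroid. f_tx = M·y/J = 10.93 kip/in; f_ty = M·x/J = 6.461 kip/in.
Resultant f_max = √[f_tx² + (f_v + f_ty)²] = √[10.93² + (5.864 + 6.461)²] = 16.48 kip/in.
Capacity per unit length: r_n/Ω = (1/2.0) × 0.6 × 90 × (0.707 × 0.75) = 14.32 kip/in.
16.48 > 14.32 → NOT adequate.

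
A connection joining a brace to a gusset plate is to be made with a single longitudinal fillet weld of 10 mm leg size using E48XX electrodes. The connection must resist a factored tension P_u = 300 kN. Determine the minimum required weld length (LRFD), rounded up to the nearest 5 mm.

L = 200 mm

E48XX → F_EXX = 480 MPa.
Throat t_e = 0.707 × 10 = 7.07 mm.
φr_n = 0.75 × 0.6 × 480 × 7.07 × 10⁻³ = 1.527 kN/mm.
L_req = P_u / φr_n = 300 / 1.527 = 196.4 mm total.
Round up → use L = 200 mm.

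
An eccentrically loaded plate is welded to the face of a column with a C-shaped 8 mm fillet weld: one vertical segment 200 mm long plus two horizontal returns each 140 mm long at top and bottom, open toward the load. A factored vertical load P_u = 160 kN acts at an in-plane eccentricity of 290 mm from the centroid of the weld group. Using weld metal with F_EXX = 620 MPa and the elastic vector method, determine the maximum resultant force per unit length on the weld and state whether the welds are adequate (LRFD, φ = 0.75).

Total weld length L_w = 480 mm. Treat welds as unit-width lines.
Centroid: x̄ = 2×140×70 / 480 = 40.83 mm from the vertical weld.
Polar moment about centroid: J = I_x + I_y = [200³/12 + 2×140×100²] + [200×40.83² + 2(140³/12 + 140×29.17²)] = 4496000 mm³.
Direct shear f_v = P/L_w = 160×10³ / 480 = 333.3 N/mm (vertical).
Torsion M = P·e = 160×10³ × 290 = 46400000 N·mm.
Critical point at (x, y) = (99.17, 100) from centroid. f_tx = M·y/J = 1032 N/mm; f_ty = M·x/J = 1024 N/mm.
Resultant f_max = √[f_tx² + (f_v + f_ty)²] = √[1032² + (333.3 + 1024)²] = 1705 N/mm.
Capacity per unit length: φr_n = 0.75 × 0.6 × 620 × (0.707 × 8) = 1578 N/mm.
1705 > 1578 → NOT adequate.

f_max ≈ 1700 N/mm; NOT adequate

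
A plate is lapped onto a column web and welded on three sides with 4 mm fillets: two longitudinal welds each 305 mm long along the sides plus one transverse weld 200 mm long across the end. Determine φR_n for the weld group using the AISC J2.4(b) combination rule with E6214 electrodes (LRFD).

E62XX → F_EXX = 620 MPa.
t_e = 0.707 × 4 = 2.828 mm.
R_nwl = 0.6 × 620 × 2.828 × 610 × 10⁻³ = 641.7 kN (longitudinal, 2 welds).
R_nwt = 0.6 × 620 × 2.828 × 200 × 10⁻³ = 210.4 kN (transverse, base value).
(i) R_nwl + R_nwt = 852.1 kN; (ii) 0.85 R_nwl + 1.5 R_nwt = 861.1 kN.
R_n = max = 861.1 kN [governs: (ii)]; φR_n = 645.8 kN.

φR_n ≈ 646 kN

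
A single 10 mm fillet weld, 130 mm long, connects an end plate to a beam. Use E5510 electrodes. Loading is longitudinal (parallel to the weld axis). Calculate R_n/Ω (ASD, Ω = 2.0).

R_n/Ω ≈ 152 kN

E55XX → F_EXX = 550 MPa.
Effective throat t_e = 0.707 × 10 = 7.07 mm.
Total length L = 130 mm; A_we = 7.07 × 130 = 919.1 mm².
F_nw = 0.6 F_EXX = 0.6 × 550 = 330 MPa.
R_n = 330 × 919.1 × 10⁻³ = 303.3 kN; R_n/Ω = 303.3/2.0 = 151.7 kN.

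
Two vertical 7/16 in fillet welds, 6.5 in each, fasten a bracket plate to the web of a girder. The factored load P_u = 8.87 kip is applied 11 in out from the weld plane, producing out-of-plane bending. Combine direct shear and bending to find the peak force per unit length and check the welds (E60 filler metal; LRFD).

f_max ≈ 6.96 kip/in; adequate

E60XX → F_EXX = 60 ksi.
L_w = 2 × 6.5 = 13 in; section modulus (unit throat) S = 2 × L²/6 = 14.08 in².
Direct shear f_v = P/L_w = 8.87/13 = 0.6823 kip/in.
Moment M = P × e = 8.87 × 11 = 97.57 kip·in; bending f_b = M/S = 6.928 kip/in.
f_max = √(f_v² + f_b²) = √(0.6823² + 6.928²) = 6.962 kip/in.
φr_n = 0.75 × 0.6 × 60 × (0.707 × 0.4375) = 8.351 kip/in → adequate.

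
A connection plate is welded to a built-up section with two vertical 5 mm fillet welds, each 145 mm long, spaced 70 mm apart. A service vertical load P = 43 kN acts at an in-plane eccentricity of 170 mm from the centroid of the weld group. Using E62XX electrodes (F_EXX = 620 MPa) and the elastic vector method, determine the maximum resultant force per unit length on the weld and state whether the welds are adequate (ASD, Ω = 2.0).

f_max ≈ 758 N/mm; NOT adequate

Total weld length L_w = 290 mm. Treat welds as unit-width lines.
Polar moment about centroid: J = 2[d³/12 + d(b/2)²] = 2[145³/12 + 145×35²] = 863400 mm³.
Direct shear f_v = P/L_w = 43×10³ / 290 = 148.3 N/mm (vertical).
Torsion M = P·e = 43×10³ × 170 = 7310000 N·mm.
Critical point at (x, y) = (35, 72.5) from centroid. f_tx = M·y/J = 613.9 N/mm; f_ty = M·x/J = 296.3 N/mm.
Resultant f_max = √[f_tx² + (f_v + f_ty)²] = √[613.9² + (148.3 + 296.3)²] = 758 N/mm.
Capacity per unit length: r_n/Ω = (1/2.0) × 0.6 × 620 × (0.707 × 5) = 657.5 N/mm.
758 > 657.5 → NOT adequate.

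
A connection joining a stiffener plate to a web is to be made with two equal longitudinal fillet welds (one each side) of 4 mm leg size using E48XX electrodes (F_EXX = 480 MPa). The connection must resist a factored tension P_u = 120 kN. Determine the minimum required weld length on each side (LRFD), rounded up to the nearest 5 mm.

Throat t_e = 0.707 × 4 = 2.828 mm.
φr_n = 0.75 × 0.6 × 480 × 2.828 × 10⁻³ = 0.6108 kN/mm.
L_req = P_u / φr_n = 120 / 0.6108 = 196.4 mm total.
Per side: 196.4 / 2 = 98.22 mm.
Round up → use L = 100 mm on each side.

L = 100 mm on each side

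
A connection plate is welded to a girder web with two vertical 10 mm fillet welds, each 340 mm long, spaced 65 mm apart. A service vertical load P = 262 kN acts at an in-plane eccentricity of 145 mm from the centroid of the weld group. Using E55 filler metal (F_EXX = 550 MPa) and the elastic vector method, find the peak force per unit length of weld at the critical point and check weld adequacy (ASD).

f_max ≈ 1050 N/mm; adequate

Total weld length L_w = 680 mm. Treat welds as unit-width lines.
Polar moment about centroid: J = 2[d³/12 + d(b/2)²] = 2[340³/12 + 340×32.5²] = 7269000 mm³.
Direct shear f_v = P/L_w = 262×10³ / 680 = 385.3 N/mm (vertical).
Torsion M = P·e = 262×10³ × 145 = 37990000 N·mm.
Critical point at (x, y) = (32.5, 170) from centroid. f_tx = M·y/J = 888.5 N/mm; f_ty = M·x/J = 169.9 N/mm.
Resultant f_max = √[f_tx² + (f_v + f_ty)²] = √[888.5² + (385.3 + 169.9)²] = 1048 N/mm.
Capacity per unit length: r_n/Ω = (1/2.0) × 0.6 × 550 × (0.707 × 10) = 1167 N/mm.
1048 ≤ 1167 → adequate.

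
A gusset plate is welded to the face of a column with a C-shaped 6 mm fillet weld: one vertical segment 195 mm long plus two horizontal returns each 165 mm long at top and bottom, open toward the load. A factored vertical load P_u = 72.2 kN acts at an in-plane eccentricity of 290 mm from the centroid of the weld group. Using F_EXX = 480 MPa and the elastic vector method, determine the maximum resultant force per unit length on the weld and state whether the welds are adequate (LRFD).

f_max ≈ 696 N/mm; adequate

Total weld length L_w = 525 mm. Treat welds as unit-width lines.
Centroid: x̄ = 2×165×82.5 / 525 = 51.86 mm from the vertical weld.
Polar moment about centroid: J = I_x + I_y = [195³/12 + 2×165×97.5²] + [195×51.86² + 2(165³/12 + 165×30.64²)] = 5338000 mm³.
Direct shear f_v = P/L_w = 72.2×10³ / 525 = 137.5 N/mm (vertical).
Torsion M = P·e = 72.2×10³ × 290 = 20938000 N·mm.
Critical point at (x, y) = (113.1, 97.5) from centroid. f_tx = M·y/J = 382.4 N/mm; f_ty = M·x/J = 443.8 N/mm.
Resultant f_max = √[f_tx² + (f_v + f_ty)²] = √[382.4² + (137.5 + 443.8)²] = 695.8 N/mm.
Capacity per unit length: φr_n = 0.75 × 0.6 × 480 × (0.707 × 6) = 916.3 N/mm.
695.8 ≤ 916.3 → adequate.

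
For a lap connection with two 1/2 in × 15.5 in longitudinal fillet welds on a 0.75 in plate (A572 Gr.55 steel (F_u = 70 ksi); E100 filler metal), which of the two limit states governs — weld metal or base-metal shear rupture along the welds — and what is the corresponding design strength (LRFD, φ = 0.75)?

φR_n ≈ 493 kips (weld metal governs)

E100XX → F_EXX = 100 ksi.
t_e = 0.707 × 0.5 = 0.3535 in; L = 31 in.
Weld metal: φR_n = 0.75 × 0.6 × 100 × 0.3535 × 31 = 493.1 kips.
Base metal (shear rupture): φR_n = 0.75 × 0.6 × 70 × 0.75 × 31 = 732.4 kips.
Governing: weld metal.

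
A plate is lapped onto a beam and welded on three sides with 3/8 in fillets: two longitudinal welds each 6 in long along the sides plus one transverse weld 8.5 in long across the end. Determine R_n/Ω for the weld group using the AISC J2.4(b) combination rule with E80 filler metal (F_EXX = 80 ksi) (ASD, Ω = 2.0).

R_n/Ω ≈ 146 kips

t_e = 0.707 × 0.375 = 0.2651 in.
R_nwl = 0.6 × 80 × 0.2651 × 12 = 152.7 kips (longitudinal, 2 welds).
R_nwt = 0.6 × 80 × 0.2651 × 8.5 = 108.2 kips (transverse, base value).
(i) R_nwl + R_nwt = 260.9 kips; (ii) 0.85 R_nwl + 1.5 R_nwt = 292.1 kips.
R_n = max = 292.1 kips [governs: (ii)]; R_n/Ω = 146 kips.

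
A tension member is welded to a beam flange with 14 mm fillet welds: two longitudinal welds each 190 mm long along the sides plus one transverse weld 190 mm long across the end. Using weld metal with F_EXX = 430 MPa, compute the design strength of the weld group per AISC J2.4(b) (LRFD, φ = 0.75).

φR_n ≈ 1160 kN

t_e = 0.707 × 14 = 9.898 mm.
R_nwl = 0.6 × 430 × 9.898 × 380 × 10⁻³ = 970.4 kN (longitudinal, 2 welds).
R_nwt = 0.6 × 430 × 9.898 × 190 × 10⁻³ = 485.2 kN (transverse, base value).
(i) R_nwl + R_nwt = 1456 kN; (ii) 0.85 R_nwl + 1.5 R_nwt = 1553 kN.
R_n = max = 1553 kN [governs: (ii)]; φR_n = 1164 kN.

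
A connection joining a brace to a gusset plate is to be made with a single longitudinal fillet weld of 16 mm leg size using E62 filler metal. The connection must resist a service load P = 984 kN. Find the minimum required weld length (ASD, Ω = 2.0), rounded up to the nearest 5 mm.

E62XX → F_EXX = 620 MPa.
Throat t_e = 0.707 × 16 = 11.31 mm.
r_n/Ω = (0.6 × 620 × 11.31) / 2.0 = 2104 N/mm = 2.104 kN/mm.
L_req = P / (r_n/Ω) = 984 / 2.104 = 467.7 mm total.
Round up → use L = 470 mm.

L = 470 mm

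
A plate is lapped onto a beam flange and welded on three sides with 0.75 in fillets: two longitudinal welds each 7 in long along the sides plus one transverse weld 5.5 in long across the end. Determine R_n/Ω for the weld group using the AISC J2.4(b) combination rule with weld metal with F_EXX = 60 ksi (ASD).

R_n/Ω ≈ 192 kip

t_e = 0.707 × 0.75 = 0.5302 in.
R_nwl = 0.6 × 60 × 0.5302 × 14 = 267.2 kip (longitudinal, 2 welds).
R_nwt = 0.6 × 60 × 0.5302 × 5.5 = 105 kip (transverse, base value).
(i) R_nwl + R_nwt = 372.2 kip; (ii) 0.85 R_nwl + 1.5 R_nwt = 384.6 kip.
R_n = max = 384.6 kip [governs: (ii)]; R_n/Ω = 192.3 kip.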